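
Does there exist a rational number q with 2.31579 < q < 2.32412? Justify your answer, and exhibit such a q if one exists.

Multiplying by 22: 22·2.31579 = 50.94738 and 22·2.32412 = 51.13064, so the integer 51 lies strictly between them.
Hence 51/22 is a rational number with 2.31579 < 51/22 < 2.32412.

q = 51/22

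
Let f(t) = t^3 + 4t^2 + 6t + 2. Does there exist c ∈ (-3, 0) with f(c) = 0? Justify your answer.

Yes, f has a root in the interval.

f(-3) = -7 and f(0) = 2, which have opposite signs.
As a polynomial, f is continuous on every closed interval.
The Intermediate Value Theorem then guarantees some c ∈ (-3, 0) with f(c) = 0.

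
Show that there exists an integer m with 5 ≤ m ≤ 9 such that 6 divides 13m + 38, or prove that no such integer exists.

The values of 13m + 38 for m = 5, 6, …, 9 are 103, 116, 129, 142, 155; reduced mod 6 these are 1, 2, 3, 4, 5.
None is 0, so 6 never divides 13m + 38 on this range.

There is no such integer m in that range.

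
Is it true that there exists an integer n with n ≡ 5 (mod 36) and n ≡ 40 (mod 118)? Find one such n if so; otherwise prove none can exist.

No such integer exists.

gcd(36, 118) = 2. If n ≡ 5 (mod 36) and n ≡ 40 (mod 118), then n ≡ 5 (mod 2) and n ≡ 40 (mod 2).
But 5 mod 2 = 1 while 40 mod 2 = 0, a contradiction.
Therefore no such n exists.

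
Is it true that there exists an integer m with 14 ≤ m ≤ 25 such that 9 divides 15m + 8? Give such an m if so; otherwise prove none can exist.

The values of 15m + 8 for m = 14, 15, …, 25 are 218, 233, 248, 263, 278, 293, 308, 323, 338, 353, 368, 383; reduced mod 9 these are 2, 8, 5, 2, 8, 5, 2, 8, 5, 2, 8, 5.
The residue 0 does not occur, so no m in [14, 25] makes 15m + 8 a multiple of 9.

No, no such integer m in that range exists.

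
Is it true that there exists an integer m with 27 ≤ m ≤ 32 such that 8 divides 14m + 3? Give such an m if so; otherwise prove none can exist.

For m = 27, 28, …, 32 the values of 14m + 3 modulo 8 are 5, 3, 1, 7, 5, 3 respectively.
The residue 0 does not occur, so no m in [27, 32] makes 14m + 3 a multiple of 8.

No such integer m in that range exists.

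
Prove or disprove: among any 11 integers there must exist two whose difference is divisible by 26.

No, the set {20, 21, 22, 23, 24, 25, 26, 27, 28, 29, 30} is a counterexample.

Consider the 11 integers 20, 21, …, 30. They lie in distinct residue classes modulo 26, since 11 ≤ 26.
Any two of them differ by at most 10 < 26 and by at least 1, so no difference is a multiple of 26.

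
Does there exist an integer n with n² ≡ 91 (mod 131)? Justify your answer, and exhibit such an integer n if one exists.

n = 109 works: 109² = 11881, and 11881 − 91 = 11790 = 90·131.

n = 109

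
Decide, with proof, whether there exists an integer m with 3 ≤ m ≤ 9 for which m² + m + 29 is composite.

At m = 7: 7² + 7 + 29 = 85 = 5·17, which is composite.

m = 7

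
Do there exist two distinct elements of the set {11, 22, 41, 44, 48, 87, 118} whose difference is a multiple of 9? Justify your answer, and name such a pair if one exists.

Residues mod 9: 11↦2, 22↦4, 41↦5, 44↦8, 48↦3, 87↦6, 118↦1.
No residue repeats among the 7 elements, so no pair has difference ≡ 0 (mod 9).

No, no such pair exists.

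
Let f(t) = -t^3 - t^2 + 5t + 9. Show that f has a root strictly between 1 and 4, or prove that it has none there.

f(1) = 12 and f(4) = -51, which have opposite signs.
f is continuous everywhere (it is a polynomial), in particular on [1, 4].
By the Intermediate Value Theorem f must vanish at some point of (1, 4).

Yes, f has a root in the interval.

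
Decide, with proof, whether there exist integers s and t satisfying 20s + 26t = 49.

There are no such integers.

Any value of 20s + 26t is a multiple of gcd(20, 26) = 2.
However 49 leaves remainder 1 on division by 2.
So the equation is unsolvable over ℤ.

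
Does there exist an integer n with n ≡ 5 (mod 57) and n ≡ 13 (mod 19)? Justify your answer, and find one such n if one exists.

No, no such integer exists.

Both moduli are multiples of 19 = gcd(57, 19), so any solution would satisfy n ≡ 5 and n ≡ 13 modulo 19 simultaneously.
But 5 mod 19 = 5 while 13 mod 19 = 13, a contradiction.
Therefore no such n exists.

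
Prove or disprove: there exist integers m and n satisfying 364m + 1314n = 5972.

m = 233, n = -60

gcd(364, 1314) = 2, and 2 divides 5972, so integer solutions exist.
Dividing through by 2 reduces the equation to 182m + 657n = 2986.
Dividing repeatedly: 657 = 3·182 + 111, 182 = 1·111 + 71, 111 = 1·71 + 40, 71 = 1·40 + 31, 40 = 1·31 + 9, 31 = 3·9 + 4, 9 = 2·4 + 1, 4 = 4·1 + 0.
Unwinding: 1 = 9 − 2·4 = 9 − 2·(31 − 3·9) = −2·31 + 7·9 = −2·31 + 7·(40 − 1·31) = 7·40 − 9·31 = 7·40 − 9·(71 − 1·40) = −9·71 + 16·40 = −9·71 + 16·(111 − 1·71) = 16·111 − 25·71 = 16·111 − 25·(182 − 1·111) = −25·182 + 41·111 = −25·182 + 41·(657 − 3·182) = 41·657 − 148·182, i.e. 182·(-148) + 657·41 = 1.
Scaling by 2986 gives the particular solution (m, n) = (-441928, 122426).
The general solution is m = -441928 + 657k, n = 122426 − 182k; taking k = 673 gives the smaller pair m = 233, n = -60.
Indeed 364·233 + 1314·(-60) = 84812 − 78840 = 5972.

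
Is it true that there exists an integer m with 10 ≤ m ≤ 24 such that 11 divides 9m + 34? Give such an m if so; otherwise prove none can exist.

m = 17

At m = 17 we get 9·17 + 34 = 187, and 187 = 11·17.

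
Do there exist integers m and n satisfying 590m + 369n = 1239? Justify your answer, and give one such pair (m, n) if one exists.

590 and 369 are coprime, so 590m + 369n ranges over all of ℤ.
Euclidean algorithm: 590 = 1·369 + 221, 369 = 1·221 + 148, 221 = 1·148 + 73, 148 = 2·73 + 2, 73 = 36·2 + 1, 2 = 2·1 + 0.
Unwinding: 1 = 73 − 36·2 = 73 − 36·(148 − 2·73) = −36·148 + 73·73 = −36·148 + 73·(221 − 1·148) = 73·221 − 109·148 = 73·221 − 109·(369 − 1·221) = −109·369 + 182·221 = −109·369 + 182·(590 − 1·369) = 182·590 − 291·369, i.e. 590·182 + 369·(-291) = 1.
Multiplying through by 1239: m = 182·1239 = 225498, n = (-291)·1239 = -360549 is a solution.
The general solution is m = 225498 + 369k, n = -360549 − 590k; taking k = -611 gives the smaller pair m = 39, n = -59.
Check: 590·39 + 369·(-59) = 23010 − 21771 = 1239. ✓

m = 39, n = -59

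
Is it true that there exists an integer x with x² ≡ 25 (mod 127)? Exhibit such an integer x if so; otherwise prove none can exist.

Take x = 5. Then 5² = 25, and since 0 ≤ 25 < 127 this is already reduced: 5² ≡ 25 (mod 127).

x = 5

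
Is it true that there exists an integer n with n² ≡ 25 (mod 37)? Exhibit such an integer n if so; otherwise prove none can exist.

n = 5

Take n = 5. Then 5² = 25, and since 0 ≤ 25 < 37 this is already reduced: 5² ≡ 25 (mod 37).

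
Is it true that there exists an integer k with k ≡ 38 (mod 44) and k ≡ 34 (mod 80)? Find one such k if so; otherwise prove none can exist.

k = 434

gcd(44, 80) = 4. A simultaneous solution exists iff 38 ≡ 34 (mod 4); here 38 mod 4 = 2 = 34 mod 4, so it does.
Write k = 38 + 44t. Then 44t ≡ 34 − 38 ≡ 76 (mod 80); dividing through by 4 gives 11t ≡ 19 (mod 20).
Since 11·11 = 121 = 6·20 + 1, the inverse of 11 mod 20 is 11.
Multiplying by 11: t ≡ 11·19 = 209 ≡ 9 (mod 20).
Then k = 38 + 44·9 = 434.
Check: 434 mod 44 = 38, 434 mod 80 = 34. ✓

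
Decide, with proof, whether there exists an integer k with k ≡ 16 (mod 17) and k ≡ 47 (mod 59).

The moduli 17 and 59 are coprime, so by the Chinese Remainder Theorem a unique solution modulo 1003 exists.
Write k = 16 + 17t and require 16 + 17t ≡ 47 (mod 59), i.e. 17t ≡ 31 (mod 59).
Invert 17 mod 59 by the Euclidean algorithm: 59 = 3·17 + 8, 17 = 2·8 + 1, 8 = 8·1 + 0; back-substituting, 1 = 17 − 2·8 = 17 − 2·(59 − 3·17) = −2·59 + 7·17. Hence 17·7 ≡ 1, so 17⁻¹ ≡ 7 (mod 59).
Therefore t ≡ 7·31 = 217 ≡ 40 (mod 59).
With t = 40: k = 16 + 17·40 = 696.
Verify: 696 = 40·17 + 16 and 696 = 11·59 + 47. ✓

k = 696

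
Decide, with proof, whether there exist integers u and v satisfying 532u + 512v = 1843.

There are no such integers.

gcd(532, 512) = 4, so every integer of the form 532u + 512v is a multiple of 4.
But 1843 is not a multiple of 4 (it leaves remainder 3).
So the equation is unsolvable over ℤ.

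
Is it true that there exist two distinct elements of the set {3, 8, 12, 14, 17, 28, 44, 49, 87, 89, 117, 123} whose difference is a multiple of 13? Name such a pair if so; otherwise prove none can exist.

No such pair exists.

Reduce each element modulo 13: 3↦3, 8↦8, 12↦12, 14↦1, 17↦4, 28↦2, 44↦5, 49↦10, 87↦9, 89↦11, 117↦0, 123↦6.
These 12 residues are pairwise different, hence no difference of two elements is divisible by 13.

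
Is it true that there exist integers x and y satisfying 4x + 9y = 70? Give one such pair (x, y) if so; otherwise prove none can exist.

Since gcd(4, 9) = 1, every integer is an integer combination of 4 and 9.
Dividing repeatedly: 9 = 2·4 + 1, 4 = 4·1 + 0.
Back-substituting, 1 = 9 − 2·4; that is, 4·(-2) + 9·1 = 1.
Times 70: 4·(-140) + 9·70 = 70, so (-140, 70) solves it.
The general solution is x = -140 + 9k, y = 70 − 4k; taking k = 16 gives the smaller pair x = 4, y = 6.
Check: 4·4 + 9·6 = 16 + 54 = 70. ✓

x = 4, y = 6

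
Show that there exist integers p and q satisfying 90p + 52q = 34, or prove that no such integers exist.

Since gcd(90, 52) = 2 and 34 = 2·17, Bézout's identity guarantees a solution.
Dividing through by 2 reduces the equation to 45p + 26q = 17.
Run the Euclidean algorithm on 45 and 26: 45 = 1·26 + 19, 26 = 1·19 + 7, 19 = 2·7 + 5, 7 = 1·5 + 2, 5 = 2·2 + 1, 2 = 2·1 + 0.
Working back up the chain: 1 = 5 − 2·2 = 5 − 2·(7 − 1·5) = −2·7 + 3·5 = −2·7 + 3·(19 − 2·7) = 3·19 − 8·7 = 3·19 − 8·(26 − 1·19) = −8·26 + 11·19 = −8·26 + 11·(45 − 1·26) = 11·45 − 19·26. So 45·11 + 26·(-19) = 1.
Scaling by 17 gives the particular solution (p, q) = (187, -323).
Subtracting 7·26 from p and adding 7·45 to q gives the tidier solution (5, -8).
Check: 90·5 + 52·(-8) = 450 − 416 = 34. ✓

p = 5, q = -8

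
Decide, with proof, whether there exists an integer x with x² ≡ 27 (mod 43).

Apply Euler's criterion with the prime 43: 27 is a quadratic residue iff 27^21 ≡ 1 (mod 43), and a non-residue iff it is ≡ −1.
Squaring successively (mod 43): 27^2 = 729 ≡ 41; 27^4 ≡ 41² = 1681 ≡ 4; 27^8 ≡ 4² = 16 ≡ 16; 27^16 ≡ 16² = 256 ≡ 41.
Since 21 = 16 + 4 + 1, 27^21 ≡ 41 · 4 · 27; multiplying out mod 43: 41·4 = 164 ≡ 35, then 35·27 = 945 ≡ 42. Thus 27^21 ≡ 42 ≡ −1 (mod 43).
By Euler's criterion 27 is a quadratic non-residue mod 43: no x satisfies x² ≡ 27 (mod 43).

There is no such integer.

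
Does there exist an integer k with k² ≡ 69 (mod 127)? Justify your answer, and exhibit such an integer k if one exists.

k = 14

Take k = 14. Then 14² = 196 = 1·127 + 69, so 14² ≡ 69 (mod 127).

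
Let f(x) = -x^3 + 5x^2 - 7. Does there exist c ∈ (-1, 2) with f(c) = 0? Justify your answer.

f(-1) = -1 and f(2) = 5, which have opposite signs.
As a polynomial, f is continuous on every closed interval.
The Intermediate Value Theorem then guarantees some c ∈ (-1, 2) with f(c) = 0.

Such a root exists.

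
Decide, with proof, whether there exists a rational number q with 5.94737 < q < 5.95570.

Scale by 20: the interval becomes (118.94740, 119.11400), which contains the integer 119.
Dividing back, 5.94737 < 119/20 < 5.95570, and 119/20 is rational.

q = 119/20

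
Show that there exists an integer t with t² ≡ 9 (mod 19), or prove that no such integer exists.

t = 16

t = 16 works: 16² = 256, and 256 − 9 = 247 = 13·19.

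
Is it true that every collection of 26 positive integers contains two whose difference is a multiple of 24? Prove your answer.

Each integer lies in one of the 24 residue classes modulo 24.
Since 26 > 24, two of the 26 integers must share a residue class by the pigeonhole principle; call them a and b.
Then a ≡ b (mod 24), i.e. 24 ∣ (a − b).

Yes.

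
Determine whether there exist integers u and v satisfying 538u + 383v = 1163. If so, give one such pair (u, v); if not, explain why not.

u = 178, v = -247

Since gcd(538, 383) = 1, every integer is an integer combination of 538 and 383.
Dividing repeatedly: 538 = 1·383 + 155, 383 = 2·155 + 73, 155 = 2·73 + 9, 73 = 8·9 + 1, 9 = 9·1 + 0.
Back-substituting, 1 = 73 − 8·9 = 73 − 8·(155 − 2·73) = −8·155 + 17·73 = −8·155 + 17·(383 − 2·155) = 17·383 − 42·155 = 17·383 − 42·(538 − 1·383) = −42·538 + 59·383; that is, 538·(-42) + 383·59 = 1.
Times 1163: 538·(-48846) + 383·68617 = 1163, so (-48846, 68617) solves it.
Adding 128·383 to u and subtracting 128·538 from v gives the tidier solution (178, -247).
Check: 538·178 + 383·(-247) = 95764 − 94601 = 1163. ✓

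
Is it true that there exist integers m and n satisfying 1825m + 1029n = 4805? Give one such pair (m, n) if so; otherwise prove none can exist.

m = 527, n = -930

Since gcd(1825, 1029) = 1, every integer is an integer combination of 1825 and 1029.
Euclidean algorithm: 1825 = 1·1029 + 796, 1029 = 1·796 + 233, 796 = 3·233 + 97, 233 = 2·97 + 39, 97 = 2·39 + 19, 39 = 2·19 + 1, 19 = 19·1 + 0.
Unwinding: 1 = 39 − 2·19 = 39 − 2·(97 − 2·39) = −2·97 + 5·39 = −2·97 + 5·(233 − 2·97) = 5·233 − 12·97 = 5·233 − 12·(796 − 3·233) = −12·796 + 41·233 = −12·796 + 41·(1029 − 1·796) = 41·1029 − 53·796 = 41·1029 − 53·(1825 − 1·1029) = −53·1825 + 94·1029, i.e. 1825·(-53) + 1029·94 = 1.
Scaling by 4805 gives the particular solution (m, n) = (-254665, 451670).
The general solution is m = -254665 + 1029k, n = 451670 − 1825k; taking k = 248 gives the smaller pair m = 527, n = -930.
Indeed 1825·527 + 1029·(-930) = 961775 − 956970 = 4805.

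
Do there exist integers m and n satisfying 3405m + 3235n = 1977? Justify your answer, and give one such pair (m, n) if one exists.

Any value of 3405m + 3235n is a multiple of gcd(3405, 3235) = 5.
However 1977 leaves remainder 2 on division by 5.
So the equation is unsolvable over ℤ.

There are no such integers.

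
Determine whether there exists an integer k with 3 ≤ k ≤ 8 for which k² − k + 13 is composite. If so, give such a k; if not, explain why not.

At k = 4: 4² − 4 + 13 = 25 = 5·5, which is composite.

k = 4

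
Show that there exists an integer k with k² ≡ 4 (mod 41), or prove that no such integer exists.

k = 39

k = 39 works: 39² = 1521, and 1521 − 4 = 1517 = 37·41.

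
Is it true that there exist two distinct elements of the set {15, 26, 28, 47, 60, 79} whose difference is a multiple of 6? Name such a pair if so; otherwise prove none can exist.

Residues mod 6: 15↦3, 26↦2, 28↦4, 47↦5, 60↦0, 79↦1.
All 6 residues are distinct, so no two elements differ by a multiple of 6.

No such pair exists.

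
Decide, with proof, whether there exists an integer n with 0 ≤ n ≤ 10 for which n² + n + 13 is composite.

At n = 10: 10² + 10 + 13 = 123 = 3·41, which is composite.

n = 10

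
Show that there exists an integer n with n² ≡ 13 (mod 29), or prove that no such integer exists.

n = 10

Take n = 10. Then 10² = 100 = 3·29 + 13, so 10² ≡ 13 (mod 29).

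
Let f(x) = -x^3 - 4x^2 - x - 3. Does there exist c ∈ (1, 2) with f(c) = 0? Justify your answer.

f has no root in that interval.

f(1) = -9 and f(2) = -29, both negative, so a sign-change argument is unavailable; we show f keeps this sign on the whole interval.
Substitute x = 1 + u, where 0 < u < 1 on the interval. Expanding, f(1 + u) = -u^3 - 7u^2 - 12u - 9.
The nonzero coefficients here are all negative, so for u > 0 every term is negative (or zero), and the constant term -9 is strictly negative.
Therefore f(x) < 0 throughout (1, 2), and f has no zero there.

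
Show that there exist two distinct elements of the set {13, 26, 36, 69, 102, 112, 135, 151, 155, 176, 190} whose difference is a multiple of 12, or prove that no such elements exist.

Two integers differ by a multiple of 12 exactly when they have the same residue mod 12. The residues are 13↦1, 26↦2, 36↦0, 69↦9, 102↦6, 112↦4, 135↦3, 151↦7, 155↦11, 176↦8, 190↦10.
No residue repeats among the 11 elements, so no pair has difference ≡ 0 (mod 12).

No such pair exists.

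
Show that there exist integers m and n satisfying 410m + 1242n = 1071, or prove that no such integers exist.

Any value of 410m + 1242n is a multiple of gcd(410, 1242) = 2.
But 1071 = 2·535 + 1, so 2 ∤ 1071.
Hence no integers m, n satisfy the equation.

No, no such integers exist.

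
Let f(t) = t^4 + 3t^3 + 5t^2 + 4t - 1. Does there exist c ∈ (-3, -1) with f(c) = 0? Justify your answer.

f(-3) = 32 and f(-1) = -2, which have opposite signs.
As a polynomial, f is continuous on every closed interval.
By the Intermediate Value Theorem, f takes the value 0 somewhere in the open interval.

Yes, such a c exists.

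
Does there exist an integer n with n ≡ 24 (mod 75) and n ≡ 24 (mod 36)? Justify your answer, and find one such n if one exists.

n = 24

Here gcd(75, 36) = 3, and both 24 and 24 leave remainder 0 mod 3, so the system is consistent.
In fact n = 24 itself already satisfies 24 mod 36 = 24.
Check: 24 mod 75 = 24, 24 mod 36 = 24. ✓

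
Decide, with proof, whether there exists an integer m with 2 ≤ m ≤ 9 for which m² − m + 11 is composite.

There is no such integer m in that range.

The values for m = 2, 3, …, 9 are 13, 17, 23, 31, 41, 53, 67, 83, and each of these is prime.
So no value in the range makes the expression composite.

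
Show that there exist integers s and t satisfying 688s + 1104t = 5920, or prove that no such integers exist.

gcd(688, 1104) = 16, and 16 divides 5920, so integer solutions exist.
Dividing through by 16 reduces the equation to 43s + 69t = 370.
Run the Euclidean algorithm on 69 and 43: 69 = 1·43 + 26, 43 = 1·26 + 17, 26 = 1·17 + 9, 17 = 1·9 + 8, 9 = 1·8 + 1, 8 = 8·1 + 0.
Unwinding: 1 = 9 − 1·8 = 9 − (17 − 1·9) = −17 + 2·9 = −17 + 2·(26 − 1·17) = 2·26 − 3·17 = 2·26 − 3·(43 − 1·26) = −3·43 + 5·26 = −3·43 + 5·(69 − 1·43) = 5·69 − 8·43, i.e. 43·(-8) + 69·5 = 1.
Multiplying through by 370: s = (-8)·370 = -2960, t = 5·370 = 1850 is a solution.
Shifting by a multiple of (69, −43) keeps it a solution: s = -2960 + 43·69 = 7, t = 1850 − 43·43 = 1.
Indeed 688·7 + 1104·1 = 4816 + 1104 = 5920.

s = 7, t = 1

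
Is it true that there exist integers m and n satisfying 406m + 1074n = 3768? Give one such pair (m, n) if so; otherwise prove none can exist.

gcd(406, 1074) = 2, and 2 divides 3768, so integer solutions exist.
Dividing through by 2 reduces the equation to 203m + 537n = 1884.
Dividing repeatedly: 537 = 2·203 + 131, 203 = 1·131 + 72, 131 = 1·72 + 59, 72 = 1·59 + 13, 59 = 4·13 + 7, 13 = 1·7 + 6, 7 = 1·6 + 1, 6 = 6·1 + 0.
Back-substituting, 1 = 7 − 1·6 = 7 − (13 − 1·7) = −13 + 2·7 = −13 + 2·(59 − 4·13) = 2·59 − 9·13 = 2·59 − 9·(72 − 1·59) = −9·72 + 11·59 = −9·72 + 11·(131 − 1·72) = 11·131 − 20·72 = 11·131 − 20·(203 − 1·131) = −20·203 + 31·131 = −20·203 + 31·(537 − 2·203) = 31·537 − 82·203; that is, 203·(-82) + 537·31 = 1.
Scaling by 1884 gives the particular solution (m, n) = (-154488, 58404).
Adding 288·537 to m and subtracting 288·203 from n gives the tidier solution (168, -60).
Check: 406·168 + 1074·(-60) = 68208 − 64440 = 3768. ✓

m = 168, n = -60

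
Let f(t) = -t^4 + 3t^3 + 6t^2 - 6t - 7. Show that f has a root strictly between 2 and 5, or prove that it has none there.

f(2) = 13 and f(5) = -137, which have opposite signs.
Since f is a polynomial it is continuous on [2, 5].
By the Intermediate Value Theorem f must vanish at some point of (2, 5).

Yes, f has a root in the interval.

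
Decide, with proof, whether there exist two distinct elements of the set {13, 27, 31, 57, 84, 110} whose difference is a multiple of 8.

Two integers differ by a multiple of 8 exactly when they have the same residue mod 8. The residues are 13↦5, 27↦3, 31↦7, 57↦1, 84↦4, 110↦6.
No residue repeats among the 6 elements, so no pair has difference ≡ 0 (mod 8).

There is no such pair.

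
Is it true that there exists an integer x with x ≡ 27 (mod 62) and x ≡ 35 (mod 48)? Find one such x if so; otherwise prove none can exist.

x = 275

gcd(62, 48) = 2. A simultaneous solution exists iff 27 ≡ 35 (mod 2); here 27 mod 2 = 1 = 35 mod 2, so it does.
Step through x = 27, 27 + 62, 27 + 2·62, …: the values 27, 89, 151, 213, 275 reduce mod 48 to 27, 41, 7, 21, 35. The value 275 hits 35.
Check: 275 mod 62 = 27, 275 mod 48 = 35. ✓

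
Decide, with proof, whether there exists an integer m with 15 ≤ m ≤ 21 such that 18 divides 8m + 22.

The values of 8m + 22 for m = 15, 16, …, 21 are 142, 150, 158, 166, 174, 182, 190; reduced mod 18 these are 16, 6, 14, 4, 12, 2, 10.
The residue 0 does not occur, so no m in [15, 21] makes 8m + 22 a multiple of 18.

No such integer m in that range exists.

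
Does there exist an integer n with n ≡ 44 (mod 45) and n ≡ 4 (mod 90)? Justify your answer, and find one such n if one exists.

Both moduli are multiples of 45 = gcd(45, 90), so any solution would satisfy n ≡ 44 and n ≡ 4 modulo 45 simultaneously.
However 44 ≡ 44 and 4 ≡ 4 (mod 45), and 44 ≠ 4.
So no integer satisfies both congruences.

No such integer exists.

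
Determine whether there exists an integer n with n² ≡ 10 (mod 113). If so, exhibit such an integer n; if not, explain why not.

No such integer exists.

113 is prime, so by Euler's criterion 10 is a square mod 113 iff 10^((113−1)/2) = 10^56 ≡ 1 (mod 113).
Repeated squaring mod 113: 10^2 = 100 ≡ 100; 10^4 ≡ 100² = 10000 ≡ 56; 10^8 ≡ 56² = 3136 ≡ 85; 10^16 ≡ 85² = 7225 ≡ 106; 10^32 ≡ 106² = 11236 ≡ 49.
Since 56 = 32 + 16 + 8, 10^56 ≡ 49 · 106 · 85; multiplying out mod 113: 49·106 = 5194 ≡ 109, then 109·85 = 9265 ≡ 112. Thus 10^56 ≡ 112 ≡ −1 (mod 113).
By Euler's criterion 10 is a quadratic non-residue mod 113: no n satisfies n² ≡ 10 (mod 113).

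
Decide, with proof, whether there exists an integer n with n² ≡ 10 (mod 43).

n = 15

Take n = 15. Then 15² = 225 = 5·43 + 10, so 15² ≡ 10 (mod 43).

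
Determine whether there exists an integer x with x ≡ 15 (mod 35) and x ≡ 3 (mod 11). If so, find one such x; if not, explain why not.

gcd(35, 11) = 1, so the Chinese Remainder Theorem guarantees exactly one residue class mod 385 satisfying both.
Write x = 15 + 35t and require 15 + 35t ≡ 3 (mod 11), i.e. 35t ≡ 10 (mod 11).
35 ≡ 2 (mod 11), so this reads 2t ≡ 10 (mod 11). Since 2·6 = 12 = 1·11 + 1, the inverse of 2 mod 11 is 6.
Therefore t ≡ 6·10 = 60 ≡ 5 (mod 11).
With t = 5: x = 15 + 35·5 = 190.
Check: 190 mod 35 = 15, 190 mod 11 = 3. ✓

x = 190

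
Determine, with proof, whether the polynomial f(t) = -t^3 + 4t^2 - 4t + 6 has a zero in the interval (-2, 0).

No such root exists.

The endpoint values f(-2) = 38 and f(0) = 6 are both positive. Claim: f(t) > 0 for every t in (-2, 0).
Substitute t = −u, where 0 < u < 2 on the interval. Expanding, f(−u) = u^3 + 4u^2 + 4u + 6.
All 4 nonzero coefficients of this polynomial in u are positive; hence for u > 0 the value is a sum of positive terms (the constant 6 among them).
Therefore f(t) > 0 throughout (-2, 0), and f has no zero there.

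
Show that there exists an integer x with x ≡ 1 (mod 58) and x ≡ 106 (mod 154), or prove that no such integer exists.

No, no such integer exists.

gcd(58, 154) = 2. If x ≡ 1 (mod 58) and x ≡ 106 (mod 154), then x ≡ 1 (mod 2) and x ≡ 106 (mod 2).
These are incompatible: 1 − 106 = -105 is not divisible by 2.
Hence the system has no solution.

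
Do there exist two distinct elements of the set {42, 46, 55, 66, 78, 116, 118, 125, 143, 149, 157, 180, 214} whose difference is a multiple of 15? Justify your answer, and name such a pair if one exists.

Residues mod 15: 42↦12, 46↦1, 55↦10, 66↦6, 78↦3, 116↦11, 118↦13, 125↦5, 143↦8, 149↦14, 157↦7, 180↦0, 214↦4.
All 13 residues are distinct, so no two elements differ by a multiple of 15.

There is no such pair.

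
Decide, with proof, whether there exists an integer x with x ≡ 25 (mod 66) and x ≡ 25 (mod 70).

x = 25

The moduli are not coprime: gcd(66, 70) = 2. Compatibility requires 2 ∣ (25 − 25) = 0, which holds, so solutions exist.
The smallest candidate x = 25 works directly: 25 ≡ 25 (mod 70).
Check: 25 mod 66 = 25, 25 mod 70 = 25. ✓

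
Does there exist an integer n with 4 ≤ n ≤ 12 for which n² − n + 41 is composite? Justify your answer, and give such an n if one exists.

The values for n = 4, 5, …, 12 are 53, 61, 71, 83, 97, 113, 131, 151, 173, and each of these is prime.
So no value in the range makes the expression composite.

No such integer n in that range exists.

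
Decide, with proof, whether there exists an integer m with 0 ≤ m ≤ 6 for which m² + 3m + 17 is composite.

m = 2

At m = 2: 2² + 3·2 + 17 = 27 = 3·9, which is composite.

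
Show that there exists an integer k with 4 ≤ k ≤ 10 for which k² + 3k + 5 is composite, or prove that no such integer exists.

k = 7

At k = 7: 7² + 3·7 + 5 = 75 = 3·25, which is composite.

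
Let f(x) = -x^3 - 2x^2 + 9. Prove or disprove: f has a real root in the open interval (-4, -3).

The endpoint values f(-4) = 41 and f(-3) = 18 are both positive. Claim: f(x) > 0 for every x in (-4, -3).
Substitute x = -3 − u, where 0 < u < 1 on the interval. Expanding, f(-3 − u) = u^3 + 7u^2 + 15u + 18.
The nonzero coefficients here are all positive, so for u > 0 every term is positive (or zero), and the constant term 18 is strictly positive.
So f is strictly positive on (-4, -3); no root exists in the interval.

No.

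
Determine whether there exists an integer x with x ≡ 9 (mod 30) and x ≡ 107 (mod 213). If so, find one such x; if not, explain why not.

Both moduli are multiples of 3 = gcd(30, 213), so any solution would satisfy x ≡ 9 and x ≡ 107 modulo 3 simultaneously.
However 9 ≡ 0 and 107 ≡ 2 (mod 3), and 0 ≠ 2.
Therefore no such x exists.

No, no such integer exists.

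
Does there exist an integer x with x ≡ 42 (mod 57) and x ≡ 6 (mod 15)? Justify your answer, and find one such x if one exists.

Here gcd(57, 15) = 3, and both 42 and 6 leave remainder 0 mod 3, so the system is consistent.
Step through x = 42, 42 + 57, 42 + 2·57, …: the values 42, 99, 156 reduce mod 15 to 12, 9, 6. The value 156 hits 6.
Verify: 156 = 2·57 + 42 and 156 = 10·15 + 6. ✓

x = 156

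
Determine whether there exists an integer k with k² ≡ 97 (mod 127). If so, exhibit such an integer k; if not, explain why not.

127 is prime, so by Euler's criterion 97 is a square mod 127 iff 97^((127−1)/2) = 97^63 ≡ 1 (mod 127).
Repeated squaring mod 127: 97^2 = 9409 ≡ 11; 97^4 ≡ 11² = 121 ≡ 121; 97^8 ≡ 121² = 14641 ≡ 36; 97^16 ≡ 36² = 1296 ≡ 26; 97^32 ≡ 26² = 676 ≡ 41.
Since 63 = 32 + 16 + 8 + 4 + 2 + 1, 97^63 ≡ 41 · 26 · 36 · 121 · 11 · 97; multiplying out mod 127: 41·26 = 1066 ≡ 50, then 50·36 = 1800 ≡ 22, then 22·121 = 2662 ≡ 122, then 122·11 = 1342 ≡ 72, then 72·97 = 6984 ≡ 126. Thus 97^63 ≡ 126 ≡ −1 (mod 127).
By Euler's criterion 97 is a quadratic non-residue mod 127: no k satisfies k² ≡ 97 (mod 127).

There is no such integer.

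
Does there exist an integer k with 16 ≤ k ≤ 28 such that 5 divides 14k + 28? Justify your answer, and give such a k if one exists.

At k = 18 we get 14·18 + 28 = 280, and 280 = 5·56.

k = 18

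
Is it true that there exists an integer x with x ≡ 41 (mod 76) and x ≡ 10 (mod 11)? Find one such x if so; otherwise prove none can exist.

x = 725

Since 76 and 11 share no common factor, CRT says the pair of congruences has a solution (unique mod 836).
Write x = 41 + 76t and require 41 + 76t ≡ 10 (mod 11), i.e. 76t ≡ 2 (mod 11).
76 ≡ 10 (mod 11), so this reads 10t ≡ 2 (mod 11). Since 10·10 = 100 = 9·11 + 1, the inverse of 10 mod 11 is 10.
Multiplying by 10: t ≡ 10·2 = 20 ≡ 9 (mod 11).
Taking t = 9 gives x = 41 + 76·9 = 725.
Indeed 725 ≡ 41 (mod 76) and 725 ≡ 10 (mod 11).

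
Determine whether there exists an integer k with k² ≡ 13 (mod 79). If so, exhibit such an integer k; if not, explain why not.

k = 48

Take k = 48. Then 48² = 2304 = 29·79 + 13, so 48² ≡ 13 (mod 79).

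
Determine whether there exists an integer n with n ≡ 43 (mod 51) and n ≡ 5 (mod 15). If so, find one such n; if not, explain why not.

No such integer exists.

Both moduli are multiples of 3 = gcd(51, 15), so any solution would satisfy n ≡ 43 and n ≡ 5 modulo 3 simultaneously.
But 43 mod 3 = 1 while 5 mod 3 = 2, a contradiction.
So no integer satisfies both congruences.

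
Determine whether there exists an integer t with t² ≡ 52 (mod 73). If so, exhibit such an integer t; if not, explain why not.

No such integer exists.

Apply Euler's criterion with the prime 73: 52 is a quadratic residue iff 52^36 ≡ 1 (mod 73), and a non-residue iff it is ≡ −1.
Repeated squaring mod 73: 52^2 = 2704 ≡ 3; 52^4 ≡ 3² = 9 ≡ 9; 52^8 ≡ 9² = 81 ≡ 8; 52^16 ≡ 8² = 64 ≡ 64; 52^32 ≡ 64² = 4096 ≡ 8.
Since 36 = 32 + 4, 52^36 ≡ 8 · 9; multiplying out mod 73: 8·9 = 72 ≡ 72. Thus 52^36 ≡ 72 ≡ −1 (mod 73).
By Euler's criterion 52 is a quadratic non-residue mod 73: no t satisfies t² ≡ 52 (mod 73).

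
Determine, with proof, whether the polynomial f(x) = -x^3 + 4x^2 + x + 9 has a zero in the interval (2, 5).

f(2) = 19 and f(5) = -11, which have opposite signs.
Since f is a polynomial it is continuous on [2, 5].
By the Intermediate Value Theorem f must vanish at some point of (2, 5).

Such a root exists.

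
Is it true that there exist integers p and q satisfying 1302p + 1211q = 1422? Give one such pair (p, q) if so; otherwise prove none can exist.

No such integers exist.

Any value of 1302p + 1211q is a multiple of gcd(1302, 1211) = 7.
But 1422 = 7·203 + 1, so 7 ∤ 1422.
So the equation is unsolvable over ℤ.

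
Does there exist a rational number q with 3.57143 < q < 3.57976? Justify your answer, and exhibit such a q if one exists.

Scale by 19: the interval becomes (67.85717, 68.01544), which contains the integer 68.
Dividing back, 3.57143 < 68/19 < 3.57976, and 68/19 is rational.

q = 68/19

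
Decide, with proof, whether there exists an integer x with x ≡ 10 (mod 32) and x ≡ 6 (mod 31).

The moduli 32 and 31 are coprime, so by the Chinese Remainder Theorem a unique solution modulo 992 exists.
Any solution of the first congruence is x = 10 + 32t; substituting into the second, 32t ≡ 6 − 10 ≡ 27 (mod 31).
32 ≡ 1 (mod 31), so this reads 1t ≡ 27 (mod 31). So t ≡ 27 (mod 31).
With t = 27: x = 10 + 32·27 = 874.
Check: 874 mod 32 = 10, 874 mod 31 = 6. ✓

x = 874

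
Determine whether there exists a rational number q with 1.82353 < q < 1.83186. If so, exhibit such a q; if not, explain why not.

Multiplying by 23: 23·1.82353 = 41.94119 and 23·1.83186 = 42.13278, so the integer 42 lies strictly between them.
Hence 42/23 is a rational number with 1.82353 < 42/23 < 1.83186.

q = 42/23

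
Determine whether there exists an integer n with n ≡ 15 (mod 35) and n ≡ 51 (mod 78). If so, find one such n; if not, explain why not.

n = 1065

Since 35 and 78 share no common factor, CRT says the pair of congruences has a solution (unique mod 2730).
Write n = 15 + 35t and require 15 + 35t ≡ 51 (mod 78), i.e. 35t ≡ 36 (mod 78).
To invert 35 modulo 78: 78 = 2·35 + 8, 35 = 4·8 + 3, 8 = 2·3 + 2, 3 = 1·2 + 1, 2 = 2·1 + 0, and unwinding, 1 = 3 − 1·2 = 3 − (8 − 2·3) = −8 + 3·3 = −8 + 3·(35 − 4·8) = 3·35 − 13·8 = 3·35 − 13·(78 − 2·35) = −13·78 + 29·35. Thus 35⁻¹ ≡ 29 (mod 78).
Therefore t ≡ 29·36 = 1044 ≡ 30 (mod 78).
Taking t = 30 gives n = 15 + 35·30 = 1065.
Check: 1065 mod 35 = 15, 1065 mod 78 = 51. ✓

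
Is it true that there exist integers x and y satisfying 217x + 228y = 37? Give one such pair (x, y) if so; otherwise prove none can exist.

x = 121, y = -115

Since gcd(217, 228) = 1, every integer is an integer combination of 217 and 228.
Run the Euclidean algorithm on 228 and 217: 228 = 1·217 + 11, 217 = 19·11 + 8, 11 = 1·8 + 3, 8 = 2·3 + 2, 3 = 1·2 + 1, 2 = 2·1 + 0.
Working back up the chain: 1 = 3 − 1·2 = 3 − (8 − 2·3) = −8 + 3·3 = −8 + 3·(11 − 1·8) = 3·11 − 4·8 = 3·11 − 4·(217 − 19·11) = −4·217 + 79·11 = −4·217 + 79·(228 − 1·217) = 79·228 − 83·217. So 217·(-83) + 228·79 = 1.
Multiplying through by 37: x = (-83)·37 = -3071, y = 79·37 = 2923 is a solution.
Shifting by a multiple of (228, −217) keeps it a solution: x = -3071 + 14·228 = 121, y = 2923 − 14·217 = -115.
Indeed 217·121 + 228·(-115) = 26257 − 26220 = 37.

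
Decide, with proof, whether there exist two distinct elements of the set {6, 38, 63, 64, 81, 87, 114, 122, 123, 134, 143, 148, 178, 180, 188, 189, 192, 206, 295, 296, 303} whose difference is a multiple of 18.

Both 6 and 114 leave remainder 6 on division by 18; their difference 108 = 6·18 is a multiple of 18.

6 and 114 are such a pair.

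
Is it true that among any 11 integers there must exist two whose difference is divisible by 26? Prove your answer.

No; for instance {30, 31, 32, 33, 34, 35, 36, 37, 38, 39, 40} is a counterexample.

Try 11 consecutive integers, 30, 31, …, 40. Their remainders mod 26 are 4, 5, 6, 7, 8, 9, 10, 11, 12, 13, 14 — pairwise different, as any 11 ≤ 26 consecutive integers have distinct residues.
The differences between them range over 1, …, 10, none of which is divisible by 26.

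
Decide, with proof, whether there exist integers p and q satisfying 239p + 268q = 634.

239 and 268 are coprime, so 239p + 268q ranges over all of ℤ.
Euclidean algorithm: 268 = 1·239 + 29, 239 = 8·29 + 7, 29 = 4·7 + 1, 7 = 7·1 + 0.
Unwinding: 1 = 29 − 4·7 = 29 − 4·(239 − 8·29) = −4·239 + 33·29 = −4·239 + 33·(268 − 1·239) = 33·268 − 37·239, i.e. 239·(-37) + 268·33 = 1.
Scaling by 634 gives the particular solution (p, q) = (-23458, 20922).
The general solution is p = -23458 + 268k, q = 20922 − 239k; taking k = 88 gives the smaller pair p = 126, q = -110.
Indeed 239·126 + 268·(-110) = 30114 − 29480 = 634.

p = 126, q = -110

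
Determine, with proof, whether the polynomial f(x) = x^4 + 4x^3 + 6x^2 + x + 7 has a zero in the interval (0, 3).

No such root exists.

f(0) = 7 and f(3) = 253, both positive, so a sign-change argument is unavailable; we show f keeps this sign on the whole interval.
The nonzero coefficients of f are all positive, so for x > 0 every term of f(x) is positive (the constant term 7 strictly so).
Therefore f(x) > 0 throughout (0, 3), and f has no zero there.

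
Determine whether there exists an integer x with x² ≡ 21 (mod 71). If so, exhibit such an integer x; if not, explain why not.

No such integer exists.

71 is prime, so by Euler's criterion 21 is a square mod 71 iff 21^((71−1)/2) = 21^35 ≡ 1 (mod 71).
Squaring successively (mod 71): 21^2 = 441 ≡ 15; 21^4 ≡ 15² = 225 ≡ 12; 21^8 ≡ 12² = 144 ≡ 2; 21^16 ≡ 2² = 4 ≡ 4; 21^32 ≡ 4² = 16 ≡ 16.
Since 35 = 32 + 2 + 1, 21^35 ≡ 16 · 15 · 21; multiplying out mod 71: 16·15 = 240 ≡ 27, then 27·21 = 567 ≡ 70. Thus 21^35 ≡ 70 ≡ −1 (mod 71).
By Euler's criterion 21 is a quadratic non-residue mod 71: no x satisfies x² ≡ 21 (mod 71).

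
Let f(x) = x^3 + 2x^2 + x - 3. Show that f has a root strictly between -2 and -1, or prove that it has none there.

The endpoint values f(-2) = -5 and f(-1) = -3 are both negative. Claim: f(x) < 0 for every x in (-2, -1).
Substitute x = -1 − u, where 0 < u < 1 on the interval. Expanding, f(-1 − u) = -u^3 - u^2 - 3.
All 3 nonzero coefficients of this polynomial in u are negative; hence for u > 0 the value is a sum of negative terms (the constant -3 among them).
So f is strictly negative on (-2, -1); no root exists in the interval.

No.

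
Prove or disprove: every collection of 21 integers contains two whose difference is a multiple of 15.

True.

Partition the integers by their residue mod 15; there are 15 classes.
With 21 integers and only 15 classes, the pigeonhole principle forces two of them, say a and b, into the same class.
Their difference a − b is then a multiple of 15.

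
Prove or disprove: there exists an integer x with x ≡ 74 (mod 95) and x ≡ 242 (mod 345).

No such integer exists.

Both moduli are multiples of 5 = gcd(95, 345), so any solution would satisfy x ≡ 74 and x ≡ 242 modulo 5 simultaneously.
However 74 ≡ 4 and 242 ≡ 2 (mod 5), and 4 ≠ 2.
Therefore no such x exists.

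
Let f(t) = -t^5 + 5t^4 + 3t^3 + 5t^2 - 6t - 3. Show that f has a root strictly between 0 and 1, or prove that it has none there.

Yes, f has a root in the interval.

f(0) = -3 and f(1) = 3, which have opposite signs.
As a polynomial, f is continuous on every closed interval.
By the Intermediate Value Theorem f must vanish at some point of (0, 1).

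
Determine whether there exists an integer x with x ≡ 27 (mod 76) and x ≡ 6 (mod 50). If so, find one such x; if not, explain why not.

No, no such integer exists.

Reduce both congruences modulo 2, which divides 76 and 50: they say x ≡ 27 (mod 2) and x ≡ 6 (mod 2).
These are incompatible: 27 − 6 = 21 is not divisible by 2.
Hence the system has no solution.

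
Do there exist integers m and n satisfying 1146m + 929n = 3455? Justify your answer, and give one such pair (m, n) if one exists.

1146 and 929 are coprime, so 1146m + 929n ranges over all of ℤ.
Dividing repeatedly: 1146 = 1·929 + 217, 929 = 4·217 + 61, 217 = 3·61 + 34, 61 = 1·34 + 27, 34 = 1·27 + 7, 27 = 3·7 + 6, 7 = 1·6 + 1, 6 = 6·1 + 0.
Working back up the chain: 1 = 7 − 1·6 = 7 − (27 − 3·7) = −27 + 4·7 = −27 + 4·(34 − 1·27) = 4·34 − 5·27 = 4·34 − 5·(61 − 1·34) = −5·61 + 9·34 = −5·61 + 9·(217 − 3·61) = 9·217 − 32·61 = 9·217 − 32·(929 − 4·217) = −32·929 + 137·217 = −32·929 + 137·(1146 − 1·929) = 137·1146 − 169·929. So 1146·137 + 929·(-169) = 1.
Multiplying through by 3455: m = 137·3455 = 473335, n = (-169)·3455 = -583895 is a solution.
Shifting by a multiple of (929, −1146) keeps it a solution: m = 473335 − 509·929 = 474, n = -583895 + 509·1146 = -581.
Indeed 1146·474 + 929·(-581) = 543204 − 539749 = 3455.

m = 474, n = -581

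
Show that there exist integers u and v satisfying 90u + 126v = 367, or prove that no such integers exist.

There are no such integers.

gcd(90, 126) = 18, so every integer of the form 90u + 126v is a multiple of 18.
But 367 = 18·20 + 7, so 18 ∤ 367.
So the equation is unsolvable over ℤ.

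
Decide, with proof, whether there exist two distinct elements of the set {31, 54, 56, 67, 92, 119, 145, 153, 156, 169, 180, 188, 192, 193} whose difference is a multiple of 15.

Reduce each element modulo 15: 31↦1, 54↦9, 56↦11, 67↦7, 92↦2, 119↦14, 145↦10, 153↦3, 156↦6, 169↦4, 180↦0, 188↦8, 192↦12, 193↦13.
All 14 residues are distinct, so no two elements differ by a multiple of 15.

There is no such pair.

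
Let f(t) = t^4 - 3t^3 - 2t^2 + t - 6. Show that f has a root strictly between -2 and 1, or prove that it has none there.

f(-2) = 24 and f(1) = -9, which have opposite signs.
As a polynomial, f is continuous on every closed interval.
By the Intermediate Value Theorem, f takes the value 0 somewhere in the open interval.

Yes, f has a root in the interval.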